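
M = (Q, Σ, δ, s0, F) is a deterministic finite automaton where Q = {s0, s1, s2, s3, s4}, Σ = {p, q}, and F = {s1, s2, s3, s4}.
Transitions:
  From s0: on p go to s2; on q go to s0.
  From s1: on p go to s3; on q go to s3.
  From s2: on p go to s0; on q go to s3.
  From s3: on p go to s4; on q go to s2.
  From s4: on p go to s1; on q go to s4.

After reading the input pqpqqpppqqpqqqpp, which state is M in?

s0 --p--> s2
s2 --q--> s3
s3 --p--> s4
s4 --q--> s4
s4 --q--> s4
s4 --p--> s1
s1 --p--> s3
s3 --p--> s4
s4 --q--> s4
s4 --q--> s4
s4 --p--> s1
s1 --q--> s3
s3 --q--> s2
s2 --q--> s3
s3 --p--> s4
s4 --p--> s1

s1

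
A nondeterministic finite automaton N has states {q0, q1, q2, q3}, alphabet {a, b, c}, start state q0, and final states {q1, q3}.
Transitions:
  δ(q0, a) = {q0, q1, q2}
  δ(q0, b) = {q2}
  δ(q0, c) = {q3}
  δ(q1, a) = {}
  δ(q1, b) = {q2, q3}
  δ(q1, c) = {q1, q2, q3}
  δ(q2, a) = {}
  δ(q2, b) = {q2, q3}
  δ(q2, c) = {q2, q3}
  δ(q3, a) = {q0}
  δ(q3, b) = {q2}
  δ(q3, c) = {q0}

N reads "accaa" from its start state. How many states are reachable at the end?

Start: {q0}
read a: {q0, q1, q2}
read c: {q1, q2, q3}
read c: {q0, q1, q2, q3}
read a: {q0, q1, q2}
read a: {q0, q1, q2}
Final reachable set {q0, q1, q2} has 3 states.

3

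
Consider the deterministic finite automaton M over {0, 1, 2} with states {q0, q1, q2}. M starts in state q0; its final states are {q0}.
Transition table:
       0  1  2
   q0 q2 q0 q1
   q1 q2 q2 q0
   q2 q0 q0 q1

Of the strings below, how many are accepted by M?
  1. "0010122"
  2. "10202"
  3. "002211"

"0010122": accepted
"10202": rejected
"002211": accepted

2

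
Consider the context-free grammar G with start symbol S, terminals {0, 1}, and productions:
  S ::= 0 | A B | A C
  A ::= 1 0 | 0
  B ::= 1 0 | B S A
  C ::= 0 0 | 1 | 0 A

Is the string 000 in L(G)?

yes

S ⇒ AC ⇒ 0C ⇒ 000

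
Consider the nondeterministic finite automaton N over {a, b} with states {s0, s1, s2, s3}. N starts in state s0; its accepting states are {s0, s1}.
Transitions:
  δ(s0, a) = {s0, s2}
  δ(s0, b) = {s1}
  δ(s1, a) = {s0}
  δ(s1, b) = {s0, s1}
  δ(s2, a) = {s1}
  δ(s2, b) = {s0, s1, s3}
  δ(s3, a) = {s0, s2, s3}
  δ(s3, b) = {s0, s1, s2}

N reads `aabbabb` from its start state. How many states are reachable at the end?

3

Start: {s0}
read a: {s0, s2}
read a: {s0, s1, s2}
read b: {s0, s1, s3}
read b: {s0, s1, s2}
read a: {s0, s1, s2}
read b: {s0, s1, s3}
read b: {s0, s1, s2}
Final reachable set {s0, s1, s2} has 3 states.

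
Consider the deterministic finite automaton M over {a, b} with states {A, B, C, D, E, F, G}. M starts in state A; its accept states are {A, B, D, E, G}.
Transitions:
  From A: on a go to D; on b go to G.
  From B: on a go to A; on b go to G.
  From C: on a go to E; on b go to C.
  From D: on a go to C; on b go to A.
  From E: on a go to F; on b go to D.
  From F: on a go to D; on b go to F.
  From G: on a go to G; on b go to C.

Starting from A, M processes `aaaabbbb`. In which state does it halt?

A --a--> D
D --a--> C
C --a--> E
E --a--> F
F --b--> F
F --b--> F
F --b--> F
F --b--> F

F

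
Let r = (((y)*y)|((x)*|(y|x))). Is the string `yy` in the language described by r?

The left alternative ((y)*y) matches yy.

yes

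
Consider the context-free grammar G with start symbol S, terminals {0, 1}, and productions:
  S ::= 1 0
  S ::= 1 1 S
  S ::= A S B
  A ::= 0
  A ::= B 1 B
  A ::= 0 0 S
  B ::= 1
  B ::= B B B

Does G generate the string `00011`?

no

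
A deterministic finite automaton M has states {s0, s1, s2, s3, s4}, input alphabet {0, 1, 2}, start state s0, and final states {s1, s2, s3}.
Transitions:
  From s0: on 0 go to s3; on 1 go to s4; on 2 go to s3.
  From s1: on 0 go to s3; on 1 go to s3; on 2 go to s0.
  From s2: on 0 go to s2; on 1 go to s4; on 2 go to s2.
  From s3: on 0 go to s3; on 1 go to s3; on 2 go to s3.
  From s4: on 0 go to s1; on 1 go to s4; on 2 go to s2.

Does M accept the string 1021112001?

s0 --1--> s4
s4 --0--> s1
s1 --2--> s0
s0 --1--> s4
s4 --1--> s4
s4 --1--> s4
s4 --2--> s2
s2 --0--> s2
s2 --0--> s2
s2 --1--> s4
End in state s4, which is not an accepting state.

rejected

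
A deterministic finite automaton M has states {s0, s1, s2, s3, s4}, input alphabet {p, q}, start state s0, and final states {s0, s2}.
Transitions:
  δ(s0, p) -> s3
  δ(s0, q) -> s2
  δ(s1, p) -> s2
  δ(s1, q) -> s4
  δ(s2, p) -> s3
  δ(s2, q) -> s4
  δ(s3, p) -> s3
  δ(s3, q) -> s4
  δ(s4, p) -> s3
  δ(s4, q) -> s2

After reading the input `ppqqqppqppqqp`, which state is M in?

s3

s0 --p--> s3
s3 --p--> s3
s3 --q--> s4
s4 --q--> s2
s2 --q--> s4
s4 --p--> s3
s3 --p--> s3
s3 --q--> s4
s4 --p--> s3
s3 --p--> s3
s3 --q--> s4
s4 --q--> s2
s2 --p--> s3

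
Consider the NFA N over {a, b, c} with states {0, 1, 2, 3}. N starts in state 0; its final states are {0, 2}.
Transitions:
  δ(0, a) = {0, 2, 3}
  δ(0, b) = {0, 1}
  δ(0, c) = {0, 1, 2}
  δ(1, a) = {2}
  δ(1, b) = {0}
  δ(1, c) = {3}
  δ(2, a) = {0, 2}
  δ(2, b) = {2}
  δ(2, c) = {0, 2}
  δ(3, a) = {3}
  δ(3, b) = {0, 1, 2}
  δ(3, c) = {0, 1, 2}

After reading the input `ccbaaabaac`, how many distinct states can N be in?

Start: {0}
read c: {0, 1, 2}
read c: {0, 1, 2, 3}
read b: {0, 1, 2}
read a: {0, 2, 3}
read a: {0, 2, 3}
read a: {0, 2, 3}
read b: {0, 1, 2}
read a: {0, 2, 3}
read a: {0, 2, 3}
read c: {0, 1, 2}
Final reachable set {0, 1, 2} has 3 states.

3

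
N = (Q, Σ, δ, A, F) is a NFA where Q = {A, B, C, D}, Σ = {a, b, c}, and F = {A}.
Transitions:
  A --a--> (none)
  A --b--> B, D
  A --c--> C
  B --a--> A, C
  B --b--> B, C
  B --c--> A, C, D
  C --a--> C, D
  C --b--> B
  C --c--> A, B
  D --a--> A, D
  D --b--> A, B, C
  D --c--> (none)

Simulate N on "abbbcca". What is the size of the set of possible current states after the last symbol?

0

Start: {A}
read a: {}
The reachable set is empty and stays empty for the remaining 6 symbols.
Final reachable set {} has 0 states.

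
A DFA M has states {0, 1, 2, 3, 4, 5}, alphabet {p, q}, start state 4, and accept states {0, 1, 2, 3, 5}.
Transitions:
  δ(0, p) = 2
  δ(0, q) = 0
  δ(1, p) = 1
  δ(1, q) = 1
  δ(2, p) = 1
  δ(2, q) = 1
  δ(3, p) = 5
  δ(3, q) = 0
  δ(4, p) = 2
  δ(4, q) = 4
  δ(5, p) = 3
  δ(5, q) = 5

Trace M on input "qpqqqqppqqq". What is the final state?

1

4 --q--> 4
4 --p--> 2
2 --q--> 1
1 --q--> 1
1 --q--> 1
1 --q--> 1
1 --p--> 1
1 --p--> 1
1 --q--> 1
1 --q--> 1
1 --q--> 1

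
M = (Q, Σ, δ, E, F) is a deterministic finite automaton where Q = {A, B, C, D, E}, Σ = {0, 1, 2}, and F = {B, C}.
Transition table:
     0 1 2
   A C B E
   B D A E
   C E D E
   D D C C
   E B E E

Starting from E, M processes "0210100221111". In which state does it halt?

E --0--> B
B --2--> E
E --1--> E
E --0--> B
B --1--> A
A --0--> C
C --0--> E
E --2--> E
E --2--> E
E --1--> E
E --1--> E
E --1--> E
E --1--> E

E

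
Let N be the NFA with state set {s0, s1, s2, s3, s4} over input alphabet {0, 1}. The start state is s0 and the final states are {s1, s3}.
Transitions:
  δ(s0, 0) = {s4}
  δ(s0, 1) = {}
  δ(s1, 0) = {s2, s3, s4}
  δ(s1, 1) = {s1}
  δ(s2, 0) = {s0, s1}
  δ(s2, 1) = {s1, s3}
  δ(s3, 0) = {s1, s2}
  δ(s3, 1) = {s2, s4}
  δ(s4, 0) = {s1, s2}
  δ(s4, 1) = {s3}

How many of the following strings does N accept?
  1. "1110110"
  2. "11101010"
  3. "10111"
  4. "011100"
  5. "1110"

1

"1110110": rejected
"11101010": rejected
"10111": rejected
"011100": accepted
"1110": rejected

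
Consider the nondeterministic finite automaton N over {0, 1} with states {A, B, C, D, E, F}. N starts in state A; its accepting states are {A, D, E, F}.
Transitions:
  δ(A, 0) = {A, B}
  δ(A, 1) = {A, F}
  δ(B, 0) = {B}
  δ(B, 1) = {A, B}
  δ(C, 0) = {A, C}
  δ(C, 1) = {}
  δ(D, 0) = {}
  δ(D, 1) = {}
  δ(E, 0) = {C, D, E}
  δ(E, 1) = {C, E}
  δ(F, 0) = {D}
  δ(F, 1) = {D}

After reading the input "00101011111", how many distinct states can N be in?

Start: {A}
read 0: {A, B}
read 0: {A, B}
read 1: {A, B, F}
read 0: {A, B, D}
read 1: {A, B, F}
read 0: {A, B, D}
read 1: {A, B, F}
read 1: {A, B, D, F}
read 1: {A, B, D, F}
read 1: {A, B, D, F}
read 1: {A, B, D, F}
Final reachable set {A, B, D, F} has 4 states.

4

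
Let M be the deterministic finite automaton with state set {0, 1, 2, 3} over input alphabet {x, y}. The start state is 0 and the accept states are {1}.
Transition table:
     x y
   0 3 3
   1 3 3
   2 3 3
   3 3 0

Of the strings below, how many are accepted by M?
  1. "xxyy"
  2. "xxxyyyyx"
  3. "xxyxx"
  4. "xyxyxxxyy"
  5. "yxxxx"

"xxyy": rejected
"xxxyyyyx": rejected
"xxyxx": rejected
"xyxyxxxyy": rejected
"yxxxx": rejected

0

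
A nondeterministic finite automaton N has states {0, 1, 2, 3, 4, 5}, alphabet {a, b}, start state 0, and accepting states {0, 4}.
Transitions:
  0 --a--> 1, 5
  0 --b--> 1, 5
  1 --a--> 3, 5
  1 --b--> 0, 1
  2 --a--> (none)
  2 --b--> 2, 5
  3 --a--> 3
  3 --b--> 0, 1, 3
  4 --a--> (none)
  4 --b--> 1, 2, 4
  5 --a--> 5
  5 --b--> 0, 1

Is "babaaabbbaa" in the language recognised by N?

rejected

Start: {0}
read b: {1, 5}
read a: {3, 5}
read b: {0, 1, 3}
read a: {1, 3, 5}
read a: {3, 5}
read a: {3, 5}
read b: {0, 1, 3}
read b: {0, 1, 3, 5}
read b: {0, 1, 3, 5}
read a: {1, 3, 5}
read a: {3, 5}
Reachable ∩ accepting = {} — empty.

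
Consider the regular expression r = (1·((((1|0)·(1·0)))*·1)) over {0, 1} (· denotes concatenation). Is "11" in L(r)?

Split as 1·1: 1 matches 1 and ((((1|0)·(1·0)))*·1) matches 1.

yes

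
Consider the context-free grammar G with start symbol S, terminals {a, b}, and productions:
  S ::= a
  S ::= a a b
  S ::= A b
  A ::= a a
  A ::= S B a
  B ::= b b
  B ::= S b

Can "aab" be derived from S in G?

yes

S ⇒ Ab ⇒ aab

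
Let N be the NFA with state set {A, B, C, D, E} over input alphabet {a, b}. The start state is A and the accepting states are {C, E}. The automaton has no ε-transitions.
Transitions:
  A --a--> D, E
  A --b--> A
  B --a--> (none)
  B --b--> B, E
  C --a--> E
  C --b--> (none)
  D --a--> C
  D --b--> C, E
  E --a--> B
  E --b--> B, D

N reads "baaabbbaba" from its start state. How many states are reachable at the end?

Start: {A}
read b: {A}
read a: {D, E}
read a: {B, C}
read a: {E}
read b: {B, D}
read b: {B, C, E}
read b: {B, D, E}
read a: {B, C}
read b: {B, E}
read a: {B}
Final reachable set {B} has 1 state.

1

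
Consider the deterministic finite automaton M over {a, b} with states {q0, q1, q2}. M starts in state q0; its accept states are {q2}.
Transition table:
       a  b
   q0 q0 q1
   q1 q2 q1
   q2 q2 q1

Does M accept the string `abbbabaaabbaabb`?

q0 --a--> q0
q0 --b--> q1
q1 --b--> q1
q1 --b--> q1
q1 --a--> q2
q2 --b--> q1
q1 --a--> q2
q2 --a--> q2
q2 --a--> q2
q2 --b--> q1
q1 --b--> q1
q1 --a--> q2
q2 --a--> q2
q2 --b--> q1
q1 --b--> q1
End in state q1, which is not an accepting state.

rejected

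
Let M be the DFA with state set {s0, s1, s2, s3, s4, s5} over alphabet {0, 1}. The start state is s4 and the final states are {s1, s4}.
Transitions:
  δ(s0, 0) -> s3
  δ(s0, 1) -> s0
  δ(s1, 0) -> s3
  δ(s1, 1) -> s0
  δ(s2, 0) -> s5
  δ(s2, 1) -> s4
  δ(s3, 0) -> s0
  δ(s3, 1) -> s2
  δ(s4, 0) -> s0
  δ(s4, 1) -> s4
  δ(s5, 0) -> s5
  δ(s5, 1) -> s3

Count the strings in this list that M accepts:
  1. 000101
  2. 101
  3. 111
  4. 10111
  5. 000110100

1

000101: rejected
101: rejected
111: accepted
10111: rejected
000110100: rejected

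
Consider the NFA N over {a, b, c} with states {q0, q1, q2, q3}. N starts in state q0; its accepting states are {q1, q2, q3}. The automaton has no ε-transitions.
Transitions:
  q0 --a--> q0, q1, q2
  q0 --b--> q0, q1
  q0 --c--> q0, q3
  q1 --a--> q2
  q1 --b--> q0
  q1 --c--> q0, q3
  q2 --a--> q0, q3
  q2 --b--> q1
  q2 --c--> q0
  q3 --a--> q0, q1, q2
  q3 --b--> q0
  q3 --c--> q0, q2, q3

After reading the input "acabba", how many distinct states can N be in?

Start: {q0}
read a: {q0, q1, q2}
read c: {q0, q3}
read a: {q0, q1, q2}
read b: {q0, q1}
read b: {q0, q1}
read a: {q0, q1, q2}
Final reachable set {q0, q1, q2} has 3 states.

3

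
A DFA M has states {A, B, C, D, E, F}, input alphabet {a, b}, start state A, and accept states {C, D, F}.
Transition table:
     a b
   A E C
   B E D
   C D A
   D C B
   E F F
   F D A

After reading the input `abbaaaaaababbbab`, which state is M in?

A --a--> E
E --b--> F
F --b--> A
A --a--> E
E --a--> F
F --a--> D
D --a--> C
C --a--> D
D --a--> C
C --b--> A
A --a--> E
E --b--> F
F --b--> A
A --b--> C
C --a--> D
D --b--> B

B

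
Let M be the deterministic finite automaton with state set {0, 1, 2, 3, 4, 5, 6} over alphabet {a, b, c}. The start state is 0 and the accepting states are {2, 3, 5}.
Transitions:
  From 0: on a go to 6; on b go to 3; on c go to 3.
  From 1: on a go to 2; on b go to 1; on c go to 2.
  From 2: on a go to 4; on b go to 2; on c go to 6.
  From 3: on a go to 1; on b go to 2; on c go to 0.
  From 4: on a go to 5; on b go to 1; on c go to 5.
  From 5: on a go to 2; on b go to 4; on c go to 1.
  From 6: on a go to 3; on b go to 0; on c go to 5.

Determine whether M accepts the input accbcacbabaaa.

rejected

0 --a--> 6
6 --c--> 5
5 --c--> 1
1 --b--> 1
1 --c--> 2
2 --a--> 4
4 --c--> 5
5 --b--> 4
4 --a--> 5
5 --b--> 4
4 --a--> 5
5 --a--> 2
2 --a--> 4
End in state 4, which is not an accepting state.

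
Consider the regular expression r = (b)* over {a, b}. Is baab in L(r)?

no

baab cannot be split into zero or more pieces each matching b.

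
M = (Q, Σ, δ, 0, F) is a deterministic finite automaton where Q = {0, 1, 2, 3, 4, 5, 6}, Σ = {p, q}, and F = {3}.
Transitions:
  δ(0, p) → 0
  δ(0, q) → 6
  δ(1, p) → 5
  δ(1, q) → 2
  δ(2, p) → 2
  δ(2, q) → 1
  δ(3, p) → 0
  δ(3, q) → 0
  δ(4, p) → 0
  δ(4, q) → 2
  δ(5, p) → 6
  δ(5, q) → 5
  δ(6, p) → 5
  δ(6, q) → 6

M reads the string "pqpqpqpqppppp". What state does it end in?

6

0 --p--> 0
0 --q--> 6
6 --p--> 5
5 --q--> 5
5 --p--> 6
6 --q--> 6
6 --p--> 5
5 --q--> 5
5 --p--> 6
6 --p--> 5
5 --p--> 6
6 --p--> 5
5 --p--> 6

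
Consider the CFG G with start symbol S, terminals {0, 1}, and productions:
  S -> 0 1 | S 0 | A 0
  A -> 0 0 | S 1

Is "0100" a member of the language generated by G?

yes

S ⇒ S0 ⇒ S00 ⇒ 0100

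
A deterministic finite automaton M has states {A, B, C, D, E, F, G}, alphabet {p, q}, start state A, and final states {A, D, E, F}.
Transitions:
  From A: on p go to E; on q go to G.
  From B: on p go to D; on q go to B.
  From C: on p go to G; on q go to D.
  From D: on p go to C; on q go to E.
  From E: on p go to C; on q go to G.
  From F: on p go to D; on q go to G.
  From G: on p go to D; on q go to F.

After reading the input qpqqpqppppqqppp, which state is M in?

D

A --q--> G
G --p--> D
D --q--> E
E --q--> G
G --p--> D
D --q--> E
E --p--> C
C --p--> G
G --p--> D
D --p--> C
C --q--> D
D --q--> E
E --p--> C
C --p--> G
G --p--> D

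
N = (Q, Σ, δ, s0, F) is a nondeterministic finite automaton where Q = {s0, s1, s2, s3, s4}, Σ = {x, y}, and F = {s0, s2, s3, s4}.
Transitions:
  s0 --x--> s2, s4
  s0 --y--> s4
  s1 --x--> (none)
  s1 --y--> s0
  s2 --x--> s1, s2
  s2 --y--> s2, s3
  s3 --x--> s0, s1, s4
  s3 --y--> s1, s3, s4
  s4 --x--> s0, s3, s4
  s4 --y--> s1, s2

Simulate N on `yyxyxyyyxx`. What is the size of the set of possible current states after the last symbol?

5

Start: {s0}
read y: {s4}
read y: {s1, s2}
read x: {s1, s2}
read y: {s0, s2, s3}
read x: {s0, s1, s2, s4}
read y: {s0, s1, s2, s3, s4}
read y: {s0, s1, s2, s3, s4}
read y: {s0, s1, s2, s3, s4}
read x: {s0, s1, s2, s3, s4}
read x: {s0, s1, s2, s3, s4}
Final reachable set {s0, s1, s2, s3, s4} has 5 states.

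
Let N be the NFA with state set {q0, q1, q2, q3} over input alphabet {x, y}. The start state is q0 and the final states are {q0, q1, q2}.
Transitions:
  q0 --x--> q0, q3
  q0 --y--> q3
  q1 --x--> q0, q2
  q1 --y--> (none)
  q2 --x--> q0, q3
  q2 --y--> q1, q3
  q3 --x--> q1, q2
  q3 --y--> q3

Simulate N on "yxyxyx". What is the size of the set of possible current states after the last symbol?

Start: {q0}
read y: {q3}
read x: {q1, q2}
read y: {q1, q3}
read x: {q0, q1, q2}
read y: {q1, q3}
read x: {q0, q1, q2}
Final reachable set {q0, q1, q2} has 3 states.

3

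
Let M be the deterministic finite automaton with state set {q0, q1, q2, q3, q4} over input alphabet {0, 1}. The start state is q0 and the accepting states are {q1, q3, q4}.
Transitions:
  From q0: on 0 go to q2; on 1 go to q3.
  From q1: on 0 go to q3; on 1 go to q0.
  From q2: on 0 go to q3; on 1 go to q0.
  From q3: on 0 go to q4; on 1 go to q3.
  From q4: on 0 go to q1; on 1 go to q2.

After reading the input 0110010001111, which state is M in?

q0 --0--> q2
q2 --1--> q0
q0 --1--> q3
q3 --0--> q4
q4 --0--> q1
q1 --1--> q0
q0 --0--> q2
q2 --0--> q3
q3 --0--> q4
q4 --1--> q2
q2 --1--> q0
q0 --1--> q3
q3 --1--> q3

q3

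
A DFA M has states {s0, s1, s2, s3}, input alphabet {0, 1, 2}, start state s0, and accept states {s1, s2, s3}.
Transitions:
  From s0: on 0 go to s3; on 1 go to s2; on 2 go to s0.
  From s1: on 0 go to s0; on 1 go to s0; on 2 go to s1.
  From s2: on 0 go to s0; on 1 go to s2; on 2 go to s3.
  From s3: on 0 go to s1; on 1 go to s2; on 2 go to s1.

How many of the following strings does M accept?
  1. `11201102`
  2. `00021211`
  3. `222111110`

1

`11201102`: rejected
`00021211`: accepted
`222111110`: rejected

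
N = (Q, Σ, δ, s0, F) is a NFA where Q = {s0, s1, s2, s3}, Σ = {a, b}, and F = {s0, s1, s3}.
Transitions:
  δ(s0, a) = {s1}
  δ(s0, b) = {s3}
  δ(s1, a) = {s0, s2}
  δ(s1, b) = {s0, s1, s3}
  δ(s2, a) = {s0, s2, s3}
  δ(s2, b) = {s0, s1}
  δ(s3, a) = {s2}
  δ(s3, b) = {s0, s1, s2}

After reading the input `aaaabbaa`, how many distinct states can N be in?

Start: {s0}
read a: {s1}
read a: {s0, s2}
read a: {s0, s1, s2, s3}
read a: {s0, s1, s2, s3}
read b: {s0, s1, s2, s3}
read b: {s0, s1, s2, s3}
read a: {s0, s1, s2, s3}
read a: {s0, s1, s2, s3}
Final reachable set {s0, s1, s2, s3} has 4 states.

4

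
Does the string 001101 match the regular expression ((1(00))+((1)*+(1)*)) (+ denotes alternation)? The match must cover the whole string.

Neither (1(00)) nor ((1)*+(1)*) matches 001101.

no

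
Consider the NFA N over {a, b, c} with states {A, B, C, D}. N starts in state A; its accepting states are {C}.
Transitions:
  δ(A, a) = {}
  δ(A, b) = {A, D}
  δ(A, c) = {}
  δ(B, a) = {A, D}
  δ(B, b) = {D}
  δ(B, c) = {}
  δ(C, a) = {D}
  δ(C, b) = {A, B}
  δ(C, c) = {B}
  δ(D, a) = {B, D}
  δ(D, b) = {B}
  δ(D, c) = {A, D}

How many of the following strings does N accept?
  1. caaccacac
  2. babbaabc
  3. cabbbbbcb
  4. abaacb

0

caaccacac: rejected
babbaabc: rejected
cabbbbbcb: rejected
abaacb: rejected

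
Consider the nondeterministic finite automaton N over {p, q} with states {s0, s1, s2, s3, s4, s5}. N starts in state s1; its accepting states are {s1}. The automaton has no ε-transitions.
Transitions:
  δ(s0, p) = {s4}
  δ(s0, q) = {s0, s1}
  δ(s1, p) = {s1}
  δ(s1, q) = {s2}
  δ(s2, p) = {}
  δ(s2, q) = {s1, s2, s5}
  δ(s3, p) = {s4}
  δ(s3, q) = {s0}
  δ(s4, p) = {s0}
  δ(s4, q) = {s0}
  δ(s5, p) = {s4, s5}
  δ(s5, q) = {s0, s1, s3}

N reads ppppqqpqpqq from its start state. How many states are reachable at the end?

4

Start: {s1}
read p: {s1}
read p: {s1}
read p: {s1}
read p: {s1}
read q: {s2}
read q: {s1, s2, s5}
read p: {s1, s4, s5}
read q: {s0, s1, s2, s3}
read p: {s1, s4}
read q: {s0, s2}
read q: {s0, s1, s2, s5}
Final reachable set {s0, s1, s2, s5} has 4 states.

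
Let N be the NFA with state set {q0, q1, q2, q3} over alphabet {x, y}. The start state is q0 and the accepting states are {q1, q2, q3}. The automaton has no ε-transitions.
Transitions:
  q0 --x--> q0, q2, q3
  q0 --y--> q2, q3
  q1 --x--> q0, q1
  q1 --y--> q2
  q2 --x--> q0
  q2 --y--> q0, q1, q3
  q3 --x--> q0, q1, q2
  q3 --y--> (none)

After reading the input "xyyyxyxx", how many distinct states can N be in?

4

Start: {q0}
read x: {q0, q2, q3}
read y: {q0, q1, q2, q3}
read y: {q0, q1, q2, q3}
read y: {q0, q1, q2, q3}
read x: {q0, q1, q2, q3}
read y: {q0, q1, q2, q3}
read x: {q0, q1, q2, q3}
read x: {q0, q1, q2, q3}
Final reachable set {q0, q1, q2, q3} has 4 states.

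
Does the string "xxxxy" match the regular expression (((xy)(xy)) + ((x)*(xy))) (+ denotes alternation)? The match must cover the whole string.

The right alternative ((x)*(xy)) matches xxxxy.

yes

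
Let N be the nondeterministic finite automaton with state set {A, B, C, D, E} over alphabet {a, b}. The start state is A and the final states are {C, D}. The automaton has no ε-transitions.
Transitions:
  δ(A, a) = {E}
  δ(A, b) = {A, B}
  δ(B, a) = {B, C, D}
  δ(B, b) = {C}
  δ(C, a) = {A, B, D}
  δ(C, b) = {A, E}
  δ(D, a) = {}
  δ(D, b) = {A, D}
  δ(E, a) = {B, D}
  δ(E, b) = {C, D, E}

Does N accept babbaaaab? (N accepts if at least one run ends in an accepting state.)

accepted

Start: {A}
read b: {A, B}
read a: {B, C, D, E}
read b: {A, C, D, E}
read b: {A, B, C, D, E}
read a: {A, B, C, D, E}
read a: {A, B, C, D, E}
read a: {A, B, C, D, E}
read a: {A, B, C, D, E}
read b: {A, B, C, D, E}
Reachable ∩ accepting = {C, D} — nonempty.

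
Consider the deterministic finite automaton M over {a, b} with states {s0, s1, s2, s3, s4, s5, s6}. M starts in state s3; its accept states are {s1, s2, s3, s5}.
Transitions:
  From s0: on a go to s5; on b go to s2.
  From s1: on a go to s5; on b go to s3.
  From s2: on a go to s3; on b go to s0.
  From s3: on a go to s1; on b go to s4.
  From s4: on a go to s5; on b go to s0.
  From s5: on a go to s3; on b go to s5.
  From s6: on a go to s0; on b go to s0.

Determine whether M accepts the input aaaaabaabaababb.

rejected

s3 --a--> s1
s1 --a--> s5
s5 --a--> s3
s3 --a--> s1
s1 --a--> s5
s5 --b--> s5
s5 --a--> s3
s3 --a--> s1
s1 --b--> s3
s3 --a--> s1
s1 --a--> s5
s5 --b--> s5
s5 --a--> s3
s3 --b--> s4
s4 --b--> s0
End in state s0, which is not an accepting state.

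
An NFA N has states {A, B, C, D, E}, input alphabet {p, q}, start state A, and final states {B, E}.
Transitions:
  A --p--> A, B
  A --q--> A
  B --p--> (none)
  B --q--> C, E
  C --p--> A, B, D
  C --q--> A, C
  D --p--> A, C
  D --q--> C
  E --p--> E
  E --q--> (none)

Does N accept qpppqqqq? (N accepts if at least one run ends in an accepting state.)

rejected

Start: {A}
read q: {A}
read p: {A, B}
read p: {A, B}
read p: {A, B}
read q: {A, C, E}
read q: {A, C}
read q: {A, C}
read q: {A, C}
Reachable ∩ accepting = {} — empty.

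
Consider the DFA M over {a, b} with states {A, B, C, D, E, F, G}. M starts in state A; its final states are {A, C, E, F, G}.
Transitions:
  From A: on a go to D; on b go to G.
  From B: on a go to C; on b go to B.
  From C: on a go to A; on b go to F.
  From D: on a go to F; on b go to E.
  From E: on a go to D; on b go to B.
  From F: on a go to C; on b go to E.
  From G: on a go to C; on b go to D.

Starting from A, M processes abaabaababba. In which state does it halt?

C

A --a--> D
D --b--> E
E --a--> D
D --a--> F
F --b--> E
E --a--> D
D --a--> F
F --b--> E
E --a--> D
D --b--> E
E --b--> B
B --a--> C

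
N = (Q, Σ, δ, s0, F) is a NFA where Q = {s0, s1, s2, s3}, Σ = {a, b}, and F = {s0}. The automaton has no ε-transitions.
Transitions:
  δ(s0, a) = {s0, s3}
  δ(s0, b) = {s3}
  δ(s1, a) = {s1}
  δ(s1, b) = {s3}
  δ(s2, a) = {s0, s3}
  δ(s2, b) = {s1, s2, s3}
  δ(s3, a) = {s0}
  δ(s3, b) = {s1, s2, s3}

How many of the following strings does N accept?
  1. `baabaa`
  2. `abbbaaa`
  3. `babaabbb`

2

`baabaa`: accepted
`abbbaaa`: accepted
`babaabbb`: rejected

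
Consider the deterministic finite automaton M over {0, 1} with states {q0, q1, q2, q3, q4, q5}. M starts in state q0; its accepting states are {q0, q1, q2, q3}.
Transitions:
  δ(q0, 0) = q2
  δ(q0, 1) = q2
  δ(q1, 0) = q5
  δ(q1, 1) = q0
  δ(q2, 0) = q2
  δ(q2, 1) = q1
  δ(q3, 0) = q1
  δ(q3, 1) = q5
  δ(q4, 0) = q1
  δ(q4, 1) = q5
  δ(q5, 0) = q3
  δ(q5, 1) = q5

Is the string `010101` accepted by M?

q0 --0--> q2
q2 --1--> q1
q1 --0--> q5
q5 --1--> q5
q5 --0--> q3
q3 --1--> q5
End in state q5, which is not an accepting state.

rejected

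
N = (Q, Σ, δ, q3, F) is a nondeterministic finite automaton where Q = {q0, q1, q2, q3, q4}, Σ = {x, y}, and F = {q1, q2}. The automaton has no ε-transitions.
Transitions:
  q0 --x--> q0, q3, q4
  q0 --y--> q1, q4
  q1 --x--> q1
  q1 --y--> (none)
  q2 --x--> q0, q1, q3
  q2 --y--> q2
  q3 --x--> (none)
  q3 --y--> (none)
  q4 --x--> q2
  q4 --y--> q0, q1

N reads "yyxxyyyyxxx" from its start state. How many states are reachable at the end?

Start: {q3}
read y: {}
The reachable set is empty and stays empty for the remaining 10 symbols.
Final reachable set {} has 0 states.

0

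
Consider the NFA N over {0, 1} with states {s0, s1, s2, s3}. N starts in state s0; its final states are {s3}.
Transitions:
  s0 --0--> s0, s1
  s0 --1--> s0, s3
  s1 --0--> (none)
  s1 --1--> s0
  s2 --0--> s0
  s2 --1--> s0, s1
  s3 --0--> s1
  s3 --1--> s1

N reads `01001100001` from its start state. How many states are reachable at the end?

Start: {s0}
read 0: {s0, s1}
read 1: {s0, s3}
read 0: {s0, s1}
read 0: {s0, s1}
read 1: {s0, s3}
read 1: {s0, s1, s3}
read 0: {s0, s1}
read 0: {s0, s1}
read 0: {s0, s1}
read 0: {s0, s1}
read 1: {s0, s3}
Final reachable set {s0, s3} has 2 states.

2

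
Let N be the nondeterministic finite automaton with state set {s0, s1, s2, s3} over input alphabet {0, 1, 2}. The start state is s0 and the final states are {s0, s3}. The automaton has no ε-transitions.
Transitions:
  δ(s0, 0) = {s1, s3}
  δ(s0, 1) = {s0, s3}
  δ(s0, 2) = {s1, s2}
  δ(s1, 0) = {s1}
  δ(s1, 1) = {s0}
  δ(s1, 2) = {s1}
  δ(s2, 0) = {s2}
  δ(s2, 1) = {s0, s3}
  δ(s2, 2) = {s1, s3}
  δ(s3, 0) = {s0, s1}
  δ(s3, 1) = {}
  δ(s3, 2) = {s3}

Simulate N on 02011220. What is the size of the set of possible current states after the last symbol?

Start: {s0}
read 0: {s1, s3}
read 2: {s1, s3}
read 0: {s0, s1}
read 1: {s0, s3}
read 1: {s0, s3}
read 2: {s1, s2, s3}
read 2: {s1, s3}
read 0: {s0, s1}
Final reachable set {s0, s1} has 2 states.

2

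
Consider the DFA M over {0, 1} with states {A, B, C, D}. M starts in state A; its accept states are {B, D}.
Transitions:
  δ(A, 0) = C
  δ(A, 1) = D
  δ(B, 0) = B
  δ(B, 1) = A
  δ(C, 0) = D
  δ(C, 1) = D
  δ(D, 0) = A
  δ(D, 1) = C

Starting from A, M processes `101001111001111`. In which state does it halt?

C

A --1--> D
D --0--> A
A --1--> D
D --0--> A
A --0--> C
C --1--> D
D --1--> C
C --1--> D
D --1--> C
C --0--> D
D --0--> A
A --1--> D
D --1--> C
C --1--> D
D --1--> C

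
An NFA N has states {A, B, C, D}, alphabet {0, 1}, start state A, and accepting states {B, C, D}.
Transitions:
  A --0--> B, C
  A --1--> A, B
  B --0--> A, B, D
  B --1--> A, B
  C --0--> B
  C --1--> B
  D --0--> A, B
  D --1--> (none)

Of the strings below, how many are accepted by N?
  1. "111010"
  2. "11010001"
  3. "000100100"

"111010": accepted
"11010001": accepted
"000100100": accepted

3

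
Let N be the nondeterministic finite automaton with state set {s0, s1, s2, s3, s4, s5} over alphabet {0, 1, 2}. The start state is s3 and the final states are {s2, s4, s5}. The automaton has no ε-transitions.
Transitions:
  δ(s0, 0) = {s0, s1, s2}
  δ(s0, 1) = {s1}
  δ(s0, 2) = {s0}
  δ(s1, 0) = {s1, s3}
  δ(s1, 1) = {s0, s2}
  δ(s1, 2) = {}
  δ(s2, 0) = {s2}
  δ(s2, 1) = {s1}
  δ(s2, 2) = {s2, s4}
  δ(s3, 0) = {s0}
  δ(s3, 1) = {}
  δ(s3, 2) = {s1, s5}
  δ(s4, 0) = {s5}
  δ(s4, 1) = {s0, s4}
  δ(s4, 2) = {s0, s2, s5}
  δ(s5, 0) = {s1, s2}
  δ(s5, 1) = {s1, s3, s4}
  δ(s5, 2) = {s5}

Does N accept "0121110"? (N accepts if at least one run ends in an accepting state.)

Start: {s3}
read 0: {s0}
read 1: {s1}
read 2: {}
The reachable set is empty and stays empty for the remaining 4 symbols.
Reachable ∩ accepting = {} — empty.

rejected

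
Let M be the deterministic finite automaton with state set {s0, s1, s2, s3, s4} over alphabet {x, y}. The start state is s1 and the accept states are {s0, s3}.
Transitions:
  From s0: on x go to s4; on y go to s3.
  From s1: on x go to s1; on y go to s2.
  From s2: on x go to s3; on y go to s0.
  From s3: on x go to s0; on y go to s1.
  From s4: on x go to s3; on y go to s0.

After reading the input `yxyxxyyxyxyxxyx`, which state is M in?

s1

s1 --y--> s2
s2 --x--> s3
s3 --y--> s1
s1 --x--> s1
s1 --x--> s1
s1 --y--> s2
s2 --y--> s0
s0 --x--> s4
s4 --y--> s0
s0 --x--> s4
s4 --y--> s0
s0 --x--> s4
s4 --x--> s3
s3 --y--> s1
s1 --x--> s1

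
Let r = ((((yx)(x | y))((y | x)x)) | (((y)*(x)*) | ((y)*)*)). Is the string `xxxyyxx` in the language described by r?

Neither (((yx)(x|y))((y|x)x)) nor (((y)*(x)*)|((y)*)*) matches xxxyyxx.

no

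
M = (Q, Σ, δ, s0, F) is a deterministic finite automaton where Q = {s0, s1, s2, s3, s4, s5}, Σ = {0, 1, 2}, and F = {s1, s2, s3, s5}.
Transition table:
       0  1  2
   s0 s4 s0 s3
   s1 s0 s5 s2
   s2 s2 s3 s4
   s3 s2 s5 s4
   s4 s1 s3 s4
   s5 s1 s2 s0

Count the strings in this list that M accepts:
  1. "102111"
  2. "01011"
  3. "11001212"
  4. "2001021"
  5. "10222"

4

"102111": accepted
"01011": accepted
"11001212": accepted
"2001021": accepted
"10222": rejected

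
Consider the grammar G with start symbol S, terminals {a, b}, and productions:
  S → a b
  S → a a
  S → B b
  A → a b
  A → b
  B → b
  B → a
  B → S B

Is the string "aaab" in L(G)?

yes

S ⇒ Bb ⇒ SBb ⇒ aaBb ⇒ aaab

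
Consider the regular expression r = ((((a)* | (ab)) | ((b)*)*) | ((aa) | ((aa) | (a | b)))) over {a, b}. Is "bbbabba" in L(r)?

Neither (((a)*|(ab))|((b)*)*) nor ((aa)|((aa)|(a|b))) matches bbbabba.

no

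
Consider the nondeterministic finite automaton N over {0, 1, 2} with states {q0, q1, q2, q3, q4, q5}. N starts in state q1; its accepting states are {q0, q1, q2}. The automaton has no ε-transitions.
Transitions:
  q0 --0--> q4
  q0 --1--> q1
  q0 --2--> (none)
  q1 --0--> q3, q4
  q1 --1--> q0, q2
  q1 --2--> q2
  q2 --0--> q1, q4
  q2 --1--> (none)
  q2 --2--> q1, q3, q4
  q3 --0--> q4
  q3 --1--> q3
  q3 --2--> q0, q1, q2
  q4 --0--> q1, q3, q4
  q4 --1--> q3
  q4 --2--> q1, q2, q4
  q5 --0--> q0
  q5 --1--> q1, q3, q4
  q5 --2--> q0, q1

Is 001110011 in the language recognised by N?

Start: {q1}
read 0: {q3, q4}
read 0: {q1, q3, q4}
read 1: {q0, q2, q3}
read 1: {q1, q3}
read 1: {q0, q2, q3}
read 0: {q1, q4}
read 0: {q1, q3, q4}
read 1: {q0, q2, q3}
read 1: {q1, q3}
Reachable ∩ accepting = {q1} — nonempty.

accepted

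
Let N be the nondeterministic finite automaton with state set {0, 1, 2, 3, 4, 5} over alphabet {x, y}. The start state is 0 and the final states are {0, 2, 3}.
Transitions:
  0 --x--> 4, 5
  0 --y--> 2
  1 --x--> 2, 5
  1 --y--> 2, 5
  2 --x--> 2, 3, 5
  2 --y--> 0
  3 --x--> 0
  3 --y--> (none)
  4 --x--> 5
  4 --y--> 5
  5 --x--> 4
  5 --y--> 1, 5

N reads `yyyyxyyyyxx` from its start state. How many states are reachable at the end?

5

Start: {0}
read y: {2}
read y: {0}
read y: {2}
read y: {0}
read x: {4, 5}
read y: {1, 5}
read y: {1, 2, 5}
read y: {0, 1, 2, 5}
read y: {0, 1, 2, 5}
read x: {2, 3, 4, 5}
read x: {0, 2, 3, 4, 5}
Final reachable set {0, 2, 3, 4, 5} has 5 states.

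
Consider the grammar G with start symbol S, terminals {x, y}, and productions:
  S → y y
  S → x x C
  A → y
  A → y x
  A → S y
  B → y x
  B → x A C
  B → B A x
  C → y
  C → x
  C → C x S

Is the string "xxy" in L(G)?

yes

S ⇒ xxC ⇒ xxy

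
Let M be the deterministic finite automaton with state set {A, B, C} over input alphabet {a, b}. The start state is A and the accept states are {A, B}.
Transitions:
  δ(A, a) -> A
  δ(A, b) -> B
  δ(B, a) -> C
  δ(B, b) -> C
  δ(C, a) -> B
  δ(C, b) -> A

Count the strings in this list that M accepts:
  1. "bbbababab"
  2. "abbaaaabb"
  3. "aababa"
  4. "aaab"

4

"bbbababab": accepted
"abbaaaabb": accepted
"aababa": accepted
"aaab": accepted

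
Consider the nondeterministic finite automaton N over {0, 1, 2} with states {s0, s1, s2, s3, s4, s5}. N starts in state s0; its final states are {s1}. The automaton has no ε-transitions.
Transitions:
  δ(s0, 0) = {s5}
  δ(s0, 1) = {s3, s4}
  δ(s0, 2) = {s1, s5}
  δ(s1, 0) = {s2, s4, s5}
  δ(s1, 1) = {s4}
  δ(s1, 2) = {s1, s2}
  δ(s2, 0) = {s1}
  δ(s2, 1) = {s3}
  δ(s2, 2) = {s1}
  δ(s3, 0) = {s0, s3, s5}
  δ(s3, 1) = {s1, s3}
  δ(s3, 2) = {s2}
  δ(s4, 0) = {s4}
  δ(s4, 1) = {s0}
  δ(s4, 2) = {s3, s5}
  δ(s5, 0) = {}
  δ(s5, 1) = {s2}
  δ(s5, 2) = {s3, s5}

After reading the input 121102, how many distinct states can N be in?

Start: {s0}
read 1: {s3, s4}
read 2: {s2, s3, s5}
read 1: {s1, s2, s3}
read 1: {s1, s3, s4}
read 0: {s0, s2, s3, s4, s5}
read 2: {s1, s2, s3, s5}
Final reachable set {s1, s2, s3, s5} has 4 states.

4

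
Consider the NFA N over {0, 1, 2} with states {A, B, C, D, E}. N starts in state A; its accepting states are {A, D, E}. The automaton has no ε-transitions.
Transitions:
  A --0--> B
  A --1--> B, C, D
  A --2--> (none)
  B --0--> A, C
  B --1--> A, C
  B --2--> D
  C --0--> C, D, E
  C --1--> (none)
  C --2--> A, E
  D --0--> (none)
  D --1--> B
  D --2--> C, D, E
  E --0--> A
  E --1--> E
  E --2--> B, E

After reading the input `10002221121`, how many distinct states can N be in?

Start: {A}
read 1: {B, C, D}
read 0: {A, C, D, E}
read 0: {A, B, C, D, E}
read 0: {A, B, C, D, E}
read 2: {A, B, C, D, E}
read 2: {A, B, C, D, E}
read 2: {A, B, C, D, E}
read 1: {A, B, C, D, E}
read 1: {A, B, C, D, E}
read 2: {A, B, C, D, E}
read 1: {A, B, C, D, E}
Final reachable set {A, B, C, D, E} has 5 states.

5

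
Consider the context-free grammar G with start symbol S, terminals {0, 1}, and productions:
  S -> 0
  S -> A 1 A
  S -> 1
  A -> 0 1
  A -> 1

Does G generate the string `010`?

no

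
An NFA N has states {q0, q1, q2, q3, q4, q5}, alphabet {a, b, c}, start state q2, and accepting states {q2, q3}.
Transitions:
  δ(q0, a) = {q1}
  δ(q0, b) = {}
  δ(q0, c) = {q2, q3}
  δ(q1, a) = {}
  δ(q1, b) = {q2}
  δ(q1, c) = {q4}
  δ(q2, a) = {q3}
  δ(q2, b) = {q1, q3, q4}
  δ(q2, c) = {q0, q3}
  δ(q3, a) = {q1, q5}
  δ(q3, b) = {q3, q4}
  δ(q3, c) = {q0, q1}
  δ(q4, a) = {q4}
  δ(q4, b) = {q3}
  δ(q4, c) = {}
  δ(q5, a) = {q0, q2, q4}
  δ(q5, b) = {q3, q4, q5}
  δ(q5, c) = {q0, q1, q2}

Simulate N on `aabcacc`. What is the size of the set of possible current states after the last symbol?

4

Start: {q2}
read a: {q3}
read a: {q1, q5}
read b: {q2, q3, q4, q5}
read c: {q0, q1, q2, q3}
read a: {q1, q3, q5}
read c: {q0, q1, q2, q4}
read c: {q0, q2, q3, q4}
Final reachable set {q0, q2, q3, q4} has 4 states.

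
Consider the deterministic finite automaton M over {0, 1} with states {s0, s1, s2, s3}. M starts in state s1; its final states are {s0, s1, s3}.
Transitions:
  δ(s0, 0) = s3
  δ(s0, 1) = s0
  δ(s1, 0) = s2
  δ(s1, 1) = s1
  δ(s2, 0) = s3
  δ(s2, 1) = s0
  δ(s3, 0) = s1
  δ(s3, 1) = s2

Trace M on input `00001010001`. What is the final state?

s1 --0--> s2
s2 --0--> s3
s3 --0--> s1
s1 --0--> s2
s2 --1--> s0
s0 --0--> s3
s3 --1--> s2
s2 --0--> s3
s3 --0--> s1
s1 --0--> s2
s2 --1--> s0

s0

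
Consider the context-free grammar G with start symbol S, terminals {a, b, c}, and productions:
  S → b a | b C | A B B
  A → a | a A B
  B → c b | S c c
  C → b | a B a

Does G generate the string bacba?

S ⇒ bC ⇒ baBa ⇒ bacba

yes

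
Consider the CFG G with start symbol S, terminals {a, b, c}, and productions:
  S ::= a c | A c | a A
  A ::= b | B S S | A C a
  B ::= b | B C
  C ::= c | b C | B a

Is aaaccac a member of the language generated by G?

no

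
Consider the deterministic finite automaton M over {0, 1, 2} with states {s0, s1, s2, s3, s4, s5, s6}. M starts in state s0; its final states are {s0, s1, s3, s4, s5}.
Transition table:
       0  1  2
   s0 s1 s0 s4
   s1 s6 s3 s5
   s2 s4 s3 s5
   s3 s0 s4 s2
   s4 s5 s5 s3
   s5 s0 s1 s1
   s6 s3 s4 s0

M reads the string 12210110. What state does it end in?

s0

s0 --1--> s0
s0 --2--> s4
s4 --2--> s3
s3 --1--> s4
s4 --0--> s5
s5 --1--> s1
s1 --1--> s3
s3 --0--> s0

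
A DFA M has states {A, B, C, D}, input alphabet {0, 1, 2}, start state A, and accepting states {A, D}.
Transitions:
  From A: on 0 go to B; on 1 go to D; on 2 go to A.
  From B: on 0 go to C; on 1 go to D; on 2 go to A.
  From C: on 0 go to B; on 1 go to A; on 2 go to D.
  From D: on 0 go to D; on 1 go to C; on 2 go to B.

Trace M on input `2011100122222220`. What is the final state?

A --2--> A
A --0--> B
B --1--> D
D --1--> C
C --1--> A
A --0--> B
B --0--> C
C --1--> A
A --2--> A
A --2--> A
A --2--> A
A --2--> A
A --2--> A
A --2--> A
A --2--> A
A --0--> B

B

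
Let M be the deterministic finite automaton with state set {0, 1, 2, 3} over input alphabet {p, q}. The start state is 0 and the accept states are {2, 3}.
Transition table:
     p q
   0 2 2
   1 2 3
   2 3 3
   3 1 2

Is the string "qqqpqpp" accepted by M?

rejected

0 --q--> 2
2 --q--> 3
3 --q--> 2
2 --p--> 3
3 --q--> 2
2 --p--> 3
3 --p--> 1
End in state 1, which is not an accepting state.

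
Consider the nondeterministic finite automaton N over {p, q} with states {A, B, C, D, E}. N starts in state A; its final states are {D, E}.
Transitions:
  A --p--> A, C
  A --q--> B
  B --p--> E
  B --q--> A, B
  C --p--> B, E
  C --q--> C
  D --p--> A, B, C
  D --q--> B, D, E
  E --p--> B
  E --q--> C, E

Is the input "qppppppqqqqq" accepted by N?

rejected

Start: {A}
read q: {B}
read p: {E}
read p: {B}
read p: {E}
read p: {B}
read p: {E}
read p: {B}
read q: {A, B}
read q: {A, B}
read q: {A, B}
read q: {A, B}
read q: {A, B}
Reachable ∩ accepting = {} — empty.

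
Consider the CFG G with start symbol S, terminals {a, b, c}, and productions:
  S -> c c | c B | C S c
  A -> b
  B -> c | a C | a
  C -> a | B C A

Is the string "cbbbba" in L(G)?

no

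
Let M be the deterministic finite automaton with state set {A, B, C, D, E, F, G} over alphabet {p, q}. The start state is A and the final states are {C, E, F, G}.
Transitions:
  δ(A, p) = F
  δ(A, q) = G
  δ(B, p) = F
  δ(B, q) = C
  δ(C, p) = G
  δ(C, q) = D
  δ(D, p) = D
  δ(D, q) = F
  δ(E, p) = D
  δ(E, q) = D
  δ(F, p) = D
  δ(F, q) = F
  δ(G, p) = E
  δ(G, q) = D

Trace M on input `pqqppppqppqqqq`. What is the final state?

F

A --p--> F
F --q--> F
F --q--> F
F --p--> D
D --p--> D
D --p--> D
D --p--> D
D --q--> F
F --p--> D
D --p--> D
D --q--> F
F --q--> F
F --q--> F
F --q--> F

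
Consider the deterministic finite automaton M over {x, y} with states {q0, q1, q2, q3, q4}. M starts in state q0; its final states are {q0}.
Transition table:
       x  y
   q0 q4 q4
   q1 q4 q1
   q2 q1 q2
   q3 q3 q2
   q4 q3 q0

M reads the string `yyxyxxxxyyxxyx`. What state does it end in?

q0 --y--> q4
q4 --y--> q0
q0 --x--> q4
q4 --y--> q0
q0 --x--> q4
q4 --x--> q3
q3 --x--> q3
q3 --x--> q3
q3 --y--> q2
q2 --y--> q2
q2 --x--> q1
q1 --x--> q4
q4 --y--> q0
q0 --x--> q4

q4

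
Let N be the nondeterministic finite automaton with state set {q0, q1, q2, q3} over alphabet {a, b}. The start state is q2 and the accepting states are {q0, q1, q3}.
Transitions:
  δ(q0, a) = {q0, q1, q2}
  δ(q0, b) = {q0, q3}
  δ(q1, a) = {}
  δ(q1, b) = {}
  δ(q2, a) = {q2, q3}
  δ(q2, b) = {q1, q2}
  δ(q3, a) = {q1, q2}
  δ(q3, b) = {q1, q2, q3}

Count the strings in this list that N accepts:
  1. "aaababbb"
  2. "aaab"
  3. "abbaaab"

3

"aaababbb": accepted
"aaab": accepted
"abbaaab": accepted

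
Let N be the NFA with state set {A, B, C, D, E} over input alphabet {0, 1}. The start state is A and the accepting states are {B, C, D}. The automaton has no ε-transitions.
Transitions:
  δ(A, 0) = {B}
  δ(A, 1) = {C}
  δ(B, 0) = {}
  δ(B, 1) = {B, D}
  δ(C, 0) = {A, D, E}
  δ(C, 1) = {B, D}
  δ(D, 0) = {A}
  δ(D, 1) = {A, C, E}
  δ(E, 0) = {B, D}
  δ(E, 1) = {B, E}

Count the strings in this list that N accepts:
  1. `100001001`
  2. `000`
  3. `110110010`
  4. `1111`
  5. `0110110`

3

`100001001`: accepted
`000`: rejected
`110110010`: rejected
`1111`: accepted
`0110110`: accepted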